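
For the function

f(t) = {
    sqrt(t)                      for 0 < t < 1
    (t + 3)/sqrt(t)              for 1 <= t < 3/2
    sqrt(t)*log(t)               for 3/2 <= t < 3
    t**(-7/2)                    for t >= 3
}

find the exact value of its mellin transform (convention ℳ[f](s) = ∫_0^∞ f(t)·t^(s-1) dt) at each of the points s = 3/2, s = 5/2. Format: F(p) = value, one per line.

remove the shared t-power first: 1 on [0, 1); (t + 3)/t on [1, 3/2); log(t) on [3/2, 3); …
invert the shared t-power to get t on [0, 1); t + 3 on [1, 3/2); t*log(t) on [3/2, 3); …
decompose at 1, 3/2, 3; ℳ[f](s) sums the 4 pieces' integrals
for t in [0, 1): the term is ∫ sqrt(t)·t^(s-1)
[1, 3/2) adds the kernel integral of (t + 3)/sqrt(t)
segment [3/2, 3) carries sqrt(t)*log(t); integrate it
on [3, ∞) integrate f = t**(-7/2) against the kernel

F(3/2) = 9*log(2)/8 + 143/144 + 27*log(3)/8
F(5/2) = 17/24 + 9*log(2)/8 + 63*log(3)/8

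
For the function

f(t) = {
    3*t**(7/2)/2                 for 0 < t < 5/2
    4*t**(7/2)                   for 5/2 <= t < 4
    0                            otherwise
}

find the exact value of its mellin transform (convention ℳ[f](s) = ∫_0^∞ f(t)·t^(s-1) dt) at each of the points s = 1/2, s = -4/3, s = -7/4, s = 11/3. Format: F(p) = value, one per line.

breakpoints 5/2: one integral from each of the 2 segments
segment [0, 5/2) carries 3*t**(7/2)/2; integrate it
the [5/2, 4) slice contributes ∫ 4*t**(7/2)·t^(s-1) dt

F(1/2) = 29643/128
F(-4/3) = -375*2**(5/6)*5**(1/6)/104 + 384*2**(1/3)/13
F(-7/4) = -25*2**(1/4)*5**(3/4)/14 + 128*sqrt(2)/7
F(11/3) = -1171875*2**(5/6)*5**(1/6)/11008 + 393216*2**(1/3)/43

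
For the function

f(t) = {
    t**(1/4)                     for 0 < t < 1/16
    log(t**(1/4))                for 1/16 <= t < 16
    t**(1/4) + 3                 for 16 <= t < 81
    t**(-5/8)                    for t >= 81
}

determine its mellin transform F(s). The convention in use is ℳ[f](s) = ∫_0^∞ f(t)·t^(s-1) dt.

back out the power substitution: sqrt(t) on [0, 1/4); log(sqrt(t)) on [1/4, 4); sqrt(t) + 3 on [4, 9); …
the power substitution comes off first: t on [0, 1/2); log(t) on [1/2, 2); t + 3 on [2, 3); …
treat the 4 regions marked off by 1/16, 16, 81 separately and sum
segment [0, 1/16) carries t**(1/4); integrate it
∫ log(t**(1/4))·t^(s-1) over [1/16, 16)
segment [16, 81) carries (t**(1/4) + 3); integrate it
piece [81, ∞): integrate t**(-5/8) against the kernel

(-4320*2**(8*s)*s**2*(8*s - 5) + 216*2**(8*s)*s*(4*s + 1)*(8*s - 5)*log(2) - 648*2**(8*s)*s*(8*s - 5) - 54*2**(8*s)*(4*s + 1)*(8*s - 5) - 64*sqrt(3)*6**(4*s)*s**2*(4*s + 1) + 5184*6**(4*s)*s**2*(8*s - 5) + 648*6**(4*s)*s*(8*s - 5) + 432*s**2*(8*s - 5) + 216*s*(4*s + 1)*(8*s - 5)*log(2) + (8*s - 5)*(216*s + 54))/(216*2**(4*s)*s**2*(4*s + 1)*(8*s - 5))
  -1/4 < Re(s) < 5/8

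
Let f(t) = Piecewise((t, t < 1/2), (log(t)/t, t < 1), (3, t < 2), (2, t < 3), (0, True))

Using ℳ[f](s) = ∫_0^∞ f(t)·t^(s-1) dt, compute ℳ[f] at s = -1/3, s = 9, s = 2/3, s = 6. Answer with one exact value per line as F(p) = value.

the 4 pieces separated at 1/2, 1, 2 each add one integral
between 0 and 1/2 the integrand is t·t^(s-1)
∫ over [1/2, 1) of log(t)/t·t^(s-1) joins the sum
between 1 and 2 the integrand is 3·t^(s-1)
segment [2, 3) carries 2; integrate it

F(-1/3) = 2**(1/3)*(-32*6**(2/3) - 48*2**(1/3) - 48*log(2) + 60 + 135*2**(2/3))/32
F(9) = log(2)/2048 + 3266548597/737280
F(2/3) = -27/2 - 3*2**(1/3)*log(2) + 3*2**(2/3)/2 + 3*3**(2/3) + 183*2**(1/3)/20
F(6) = log(2)/160 + 17010271/67200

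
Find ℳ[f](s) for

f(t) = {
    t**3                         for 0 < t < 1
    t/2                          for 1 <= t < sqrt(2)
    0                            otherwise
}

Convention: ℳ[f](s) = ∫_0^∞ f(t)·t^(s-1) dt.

(2**(s/2 + 1/2)*(s + 3) + s - 1)/(2*(s + 1)*(s + 3))
  Re(s) > -3

undo the shared t-power: t**2 on [0, 1); 1/2 on [1, sqrt(2))
strip the power substitution: t on [0, 1); 1/2 on [1, 2)
the 2 pieces separated at 1 each add one integral
∫ t**3·t^(s-1) over [0, 1)
on [1, sqrt(2)) integrate f = t/2 against the kernel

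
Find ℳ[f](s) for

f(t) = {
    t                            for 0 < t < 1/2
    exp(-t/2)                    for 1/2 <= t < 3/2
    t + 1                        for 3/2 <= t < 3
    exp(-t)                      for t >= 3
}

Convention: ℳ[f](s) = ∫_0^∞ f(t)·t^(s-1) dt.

the 4 pieces separated at 1/2, 3/2, 3 each add one integral
over [0, 1/2), the kernel integral of t enters the sum
piece [1/2, 3/2): integrate exp(-t/2) against the kernel
for t in [3/2, 3): the term is ∫ (t + 1)·t^(s-1)
on [3, ∞) integrate f = exp(-t) against the kernel

(2*2**s*s*(s + 1)*uppergamma(s, 3) - 5*3**s*s - 2*3**s + 2*4**s*s*(s + 1)*uppergamma(s, 1/4) - 2*4**s*s*(s + 1)*uppergamma(s, 3/4) + 8*6**s*s + 2*6**s + s)/(2*2**s*s*(s + 1))
  Re(s) > -1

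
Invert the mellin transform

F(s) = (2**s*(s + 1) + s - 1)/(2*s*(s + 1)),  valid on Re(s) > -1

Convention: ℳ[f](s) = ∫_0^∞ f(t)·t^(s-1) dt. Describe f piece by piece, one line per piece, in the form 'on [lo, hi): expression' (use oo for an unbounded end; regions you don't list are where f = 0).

on [0, 1): t
on [1, 2): 1/2

f breaks at 1 into 2 integrals to sum
over [0, 1), the kernel integral of t enters the sum
segment 1 to 2 holds 1/2; add its integral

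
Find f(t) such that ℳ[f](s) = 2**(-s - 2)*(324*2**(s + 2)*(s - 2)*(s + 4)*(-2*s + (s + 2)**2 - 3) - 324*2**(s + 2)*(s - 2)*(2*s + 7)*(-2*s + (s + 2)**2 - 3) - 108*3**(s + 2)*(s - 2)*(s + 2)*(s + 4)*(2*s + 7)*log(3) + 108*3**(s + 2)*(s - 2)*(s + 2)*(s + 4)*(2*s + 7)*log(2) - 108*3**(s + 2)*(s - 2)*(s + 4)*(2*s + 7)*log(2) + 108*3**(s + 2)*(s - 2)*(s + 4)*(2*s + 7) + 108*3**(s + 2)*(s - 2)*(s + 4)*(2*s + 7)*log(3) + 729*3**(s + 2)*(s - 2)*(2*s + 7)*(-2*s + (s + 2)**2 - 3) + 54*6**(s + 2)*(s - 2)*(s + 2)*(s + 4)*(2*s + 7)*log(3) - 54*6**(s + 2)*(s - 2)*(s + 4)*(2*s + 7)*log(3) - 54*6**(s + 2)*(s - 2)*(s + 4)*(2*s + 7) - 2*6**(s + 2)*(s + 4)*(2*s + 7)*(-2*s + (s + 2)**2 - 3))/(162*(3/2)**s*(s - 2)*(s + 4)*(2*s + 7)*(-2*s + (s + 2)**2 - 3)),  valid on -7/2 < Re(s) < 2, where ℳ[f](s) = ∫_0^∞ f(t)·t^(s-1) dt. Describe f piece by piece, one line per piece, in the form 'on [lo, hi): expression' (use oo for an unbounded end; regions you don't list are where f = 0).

strip the common scale on t: t**(7/2) on [0, 1); 2*t**4 on [1, 3/2); t*log(t) on [3/2, 3); …
undo the shared t-power: t**(3/2) on [0, 1); 2*t**2 on [1, 3/2); log(t)/t on [3/2, 3); …
slice at 2/3, 1, 2, transform all 4 pieces, and sum them
segment 0 to 2/3 holds 27*sqrt(6)*t**(7/2)/16; add its integral
between 2/3 and 1 the integrand is 81*t**4/8·t^(s-1)
∫ 3*t*log(3*t/2)/2·t^(s-1) over [1, 2)
between 2 and ∞ the integrand is 4/(9*t**2)·t^(s-1)

on [0, 2/3): 27*sqrt(6)*t**(7/2)/16
on [2/3, 1): 81*t**4/8
on [1, 2): 3*t*log(3*t/2)/2
on [2, oo): 4/(9*t**2)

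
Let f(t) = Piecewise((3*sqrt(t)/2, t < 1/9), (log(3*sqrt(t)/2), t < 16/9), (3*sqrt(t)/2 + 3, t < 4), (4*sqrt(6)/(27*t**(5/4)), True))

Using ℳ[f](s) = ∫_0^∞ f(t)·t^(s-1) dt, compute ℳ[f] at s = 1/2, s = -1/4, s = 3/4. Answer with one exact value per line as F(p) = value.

strip the power substitution: 3*t/2 on [0, 1/3); log(3*t/2) on [1/3, 4/3); 3*t/2 + 3 on [4/3, 2); …
reversing the common scale on t: t on [0, 1/2); log(t) on [1/2, 2); t + 3 on [2, 3); …
integrate the 4 segments split at 1/9, 16/9, 4, then add the results
segment 0 to 1/9 holds 3*sqrt(t)/2; add its integral
segment 1/9 to 16/9 holds log(3*sqrt(t)/2); add its integral
the [16/9, 4) slice contributes ∫ (3*sqrt(t)/2 + 3)·t^(s-1) dt
on [4, ∞): add ∫ 4*sqrt(6)/(27*t**(5/4))·t^(s-1) dt

F(1/2) = 8*sqrt(3)/81 + 10*log(2)/3 + 11/2
F(-1/4) = sqrt(3)*(-486*log(2) + sqrt(2) + 648)/81
F(3/4) = 2*sqrt(3)*(-1139 + 30*sqrt(2) + 270*log(2) + 864*sqrt(6))/405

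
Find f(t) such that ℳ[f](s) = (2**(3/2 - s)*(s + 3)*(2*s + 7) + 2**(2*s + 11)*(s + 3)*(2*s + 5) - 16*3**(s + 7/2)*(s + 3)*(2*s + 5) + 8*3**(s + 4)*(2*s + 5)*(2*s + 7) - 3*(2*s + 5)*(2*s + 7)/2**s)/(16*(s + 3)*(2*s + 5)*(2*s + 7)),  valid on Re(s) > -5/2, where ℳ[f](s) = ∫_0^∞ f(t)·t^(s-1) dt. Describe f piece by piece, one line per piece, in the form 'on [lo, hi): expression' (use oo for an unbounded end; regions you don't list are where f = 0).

along the cuts 1/2, 3, ℳ[f](s) splits into 3 integrals
on [0, 1/2) integrate f = t**(5/2)/2 against the kernel
segment [1/2, 3) carries 3*t**3/2; integrate it
over [3, 4), the kernel integral of t**(7/2)/2 enters the sum

on [0, 1/2): t**(5/2)/2
on [1/2, 3): 3*t**3/2
on [3, 4): t**(7/2)/2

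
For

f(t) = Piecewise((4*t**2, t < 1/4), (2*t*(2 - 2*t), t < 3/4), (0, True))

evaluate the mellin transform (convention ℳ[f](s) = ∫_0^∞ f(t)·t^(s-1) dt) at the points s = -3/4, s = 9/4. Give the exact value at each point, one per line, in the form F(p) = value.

the common scale on t comes off first: t**2 on [0, 1/2); t*(2 - t) on [1/2, 3/2)
peel off the shared t-power: t on [0, 1/2); 2 - t on [1/2, 3/2)
breakpoints 1/4: one integral from each of the 2 segments
[0, 1/4) adds the kernel integral of 4*t**2
piece [1/4, 3/4): integrate 2*t*(2 - 2*t) against the kernel

F(-3/4) = 2*sqrt(2)*(-18 + 17*3**(1/4))/5
F(9/4) = 3*sqrt(2)*(-14 + 261*3**(1/4))/7072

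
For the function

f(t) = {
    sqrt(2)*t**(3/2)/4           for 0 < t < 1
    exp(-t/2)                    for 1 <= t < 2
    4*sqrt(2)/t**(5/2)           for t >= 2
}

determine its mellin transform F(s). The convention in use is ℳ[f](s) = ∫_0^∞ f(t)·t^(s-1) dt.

strip the common scale on t: t**(3/2) on [0, 1/2); exp(-t) on [1/2, 1); t**(-5/2) on [1, ∞)
breakpoints 1, 2: one integral from each of the 3 segments
segment [0, 1) carries sqrt(2)*t**(3/2)/4; integrate it
piece [1, 2): integrate exp(-t/2) against the kernel
segment [2, ∞) carries 4*sqrt(2)/t**(5/2); integrate it

(2*2**s*(2*s - 5)*(2*s + 3)*uppergamma(s, 1/2) - 2*2**s*(2*s - 5)*(2*s + 3)*uppergamma(s, 1) - 4*2**s*(2*s + 3) + sqrt(2)*(2*s - 5))/(2*(2*s - 5)*(2*s + 3))
  -3/2 < Re(s) < 5/2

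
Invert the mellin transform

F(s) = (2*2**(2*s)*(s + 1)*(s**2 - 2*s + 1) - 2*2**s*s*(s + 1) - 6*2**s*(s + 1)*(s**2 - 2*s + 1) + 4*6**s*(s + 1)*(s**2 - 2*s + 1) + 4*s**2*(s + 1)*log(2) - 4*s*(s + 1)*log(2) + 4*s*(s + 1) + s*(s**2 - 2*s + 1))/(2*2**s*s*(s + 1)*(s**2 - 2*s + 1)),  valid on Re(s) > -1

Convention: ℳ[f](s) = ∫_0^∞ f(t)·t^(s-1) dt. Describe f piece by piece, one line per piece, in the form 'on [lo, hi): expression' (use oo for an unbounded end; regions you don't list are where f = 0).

on [0, 1/2): t
on [1/2, 1): log(t)/t
on [1, 2): 3
on [2, 3): 2

slice at 1/2, 1, 2, transform all 4 pieces, and sum them
piece [0, 1/2): integrate t against the kernel
for t in [1/2, 1): the term is ∫ log(t)/t·t^(s-1)
∫ 3·t^(s-1) over [1, 2)
piece [2, 3): integrate 2 against the kernel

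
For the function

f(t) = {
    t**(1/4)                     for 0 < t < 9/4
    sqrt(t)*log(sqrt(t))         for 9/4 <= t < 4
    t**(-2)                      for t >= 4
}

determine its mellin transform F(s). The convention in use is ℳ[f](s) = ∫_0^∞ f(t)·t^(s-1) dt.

(64*2**(4*s)*s*(2*s - 4)*(4*s + 1)*log(2) - 32*2**(4*s)*(2*s - 4)*(4*s + 1) + 32*2**(4*s)*(2*s - 4)*(4*s + 1)*log(2) - 2**(4*s)*(4*s + 1)*(4*s**2 + 4*s + 1) - 48*3**(2*s)*s*(2*s - 4)*(4*s + 1)*log(3) + 48*3**(2*s)*s*(2*s - 4)*(4*s + 1)*log(2) - 24*3**(2*s)*(2*s - 4)*(4*s + 1)*log(3) + 24*3**(2*s)*(2*s - 4)*(4*s + 1)*log(2) + 24*3**(2*s)*(2*s - 4)*(4*s + 1) + 16*3**(2*s)*sqrt(6)*(2*s - 4)*(4*s**2 + 4*s + 1))/(8*2**(2*s)*(2*s - 4)*(4*s + 1)*(4*s**2 + 4*s + 1))
  -1/4 < Re(s) < 2

invert the power substitution to get sqrt(t) on [0, 3/2); t*log(t) on [3/2, 2); t**(-4) on [2, ∞)
slice at 9/4, 4, transform all 3 pieces, and sum them
segment [0, 9/4) carries t**(1/4); integrate it
between 9/4 and 4 the integrand is sqrt(t)*log(sqrt(t))·t^(s-1)
[4, ∞) adds the kernel integral of t**(-2)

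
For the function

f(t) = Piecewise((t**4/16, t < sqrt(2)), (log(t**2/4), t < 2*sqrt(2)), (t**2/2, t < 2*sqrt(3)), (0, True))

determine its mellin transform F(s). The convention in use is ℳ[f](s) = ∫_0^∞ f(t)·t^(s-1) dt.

2**(s/2)*(-16*2**s*s**2*(s + 4) + 4*2**s*s*(s + 2)*(s + 4)*log(2) - 8*2**s*(s + 2)*(s + 4) + 24*6**(s/2)*s**2*(s + 4) + s**2*(s + 2) + 4*s*(s + 2)*(s + 4)*log(2) + 8*(s + 2)*(s + 4))/(4*s**2*(s + 2)*(s + 4))
  Re(s) > -4

undo the common scale on t: t**4 on [0, sqrt(2)/2); log(t**2) on [sqrt(2)/2, sqrt(2)); 2*t**2 on [sqrt(2), sqrt(3))
peel off the power substitution: t**2 on [0, 1/2); log(t) on [1/2, 2); 2*t on [2, 3)
integrate the 3 segments split at sqrt(2), 2*sqrt(2), then add the results
on [0, sqrt(2)) integrate f = t**4/16 against the kernel
between sqrt(2) and 2*sqrt(2) the integrand is log(t**2/4)·t^(s-1)
the [2*sqrt(2), 2*sqrt(3)) slice contributes ∫ t**2/2·t^(s-1) dt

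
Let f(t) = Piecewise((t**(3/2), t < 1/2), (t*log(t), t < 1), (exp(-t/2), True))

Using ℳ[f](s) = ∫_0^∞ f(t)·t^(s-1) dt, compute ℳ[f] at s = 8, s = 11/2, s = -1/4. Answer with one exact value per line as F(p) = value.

F(8) = -511/41472 + sqrt(2)/9728 + log(2)/4608 + 2127246*exp(-1/2)
F(11/2) = -3415/151424 + sqrt(2)/5408 + sqrt(2)*log(2)/832 + 945*sqrt(2)*sqrt(pi)*erfc(sqrt(2)/2) + 2666*exp(-1/2)
F(-1/4) = 2**(1/4)*(-80*2**(3/4) + 18*sqrt(2) + 45*sqrt(2)*uppergamma(-1/4, 1/2) + 60*log(2) + 80)/90

split f at 1/2, 1: ℳ[f](s) collects 3 kernel integrals
piece [0, 1/2): integrate t**(3/2) against the kernel
∫ t*log(t)·t^(s-1) over [1/2, 1)
the [1, ∞) slice contributes ∫ exp(-t/2)·t^(s-1) dt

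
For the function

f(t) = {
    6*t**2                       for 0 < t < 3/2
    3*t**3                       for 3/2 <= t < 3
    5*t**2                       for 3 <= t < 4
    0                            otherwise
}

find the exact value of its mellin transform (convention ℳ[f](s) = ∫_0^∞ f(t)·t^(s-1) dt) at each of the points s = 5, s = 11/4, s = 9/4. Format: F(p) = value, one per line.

F(5) = 25817341/2048
F(11/4) = 8505*2**(1/4)*3**(3/4)/6992 + 18144*3**(3/4)/437 + 10240*sqrt(2)/19
F(9/4) = 2673*2**(3/4)*3**(1/4)/1904 + 5184*3**(1/4)/119 + 5120*sqrt(2)/17

breakpoints 3/2, 3: one integral from each of the 3 segments
∫ 6*t**2·t^(s-1) over [0, 3/2)
between 3/2 and 3 the integrand is 3*t**3·t^(s-1)
[3, 4) adds the kernel integral of 5*t**2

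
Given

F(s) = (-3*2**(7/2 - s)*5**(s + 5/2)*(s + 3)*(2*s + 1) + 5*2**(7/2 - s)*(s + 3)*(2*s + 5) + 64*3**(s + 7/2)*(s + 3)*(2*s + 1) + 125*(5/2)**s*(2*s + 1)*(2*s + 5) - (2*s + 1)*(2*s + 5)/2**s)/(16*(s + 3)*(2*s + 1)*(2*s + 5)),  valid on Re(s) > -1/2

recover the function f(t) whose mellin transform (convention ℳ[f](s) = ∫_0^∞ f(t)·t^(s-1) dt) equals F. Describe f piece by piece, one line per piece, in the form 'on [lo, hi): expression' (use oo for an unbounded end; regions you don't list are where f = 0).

decompose at 1/2, 5/2; ℳ[f](s) sums the 3 pieces' integrals
∫ 5*sqrt(t)/2·t^(s-1) over [0, 1/2)
segment 1/2 to 5/2 holds t**3/2; add its integral
on [5/2, 3): add ∫ 6*t**(5/2)·t^(s-1) dt

on [0, 1/2): 5*sqrt(t)/2
on [1/2, 5/2): t**3/2
on [5/2, 3): 6*t**(5/2)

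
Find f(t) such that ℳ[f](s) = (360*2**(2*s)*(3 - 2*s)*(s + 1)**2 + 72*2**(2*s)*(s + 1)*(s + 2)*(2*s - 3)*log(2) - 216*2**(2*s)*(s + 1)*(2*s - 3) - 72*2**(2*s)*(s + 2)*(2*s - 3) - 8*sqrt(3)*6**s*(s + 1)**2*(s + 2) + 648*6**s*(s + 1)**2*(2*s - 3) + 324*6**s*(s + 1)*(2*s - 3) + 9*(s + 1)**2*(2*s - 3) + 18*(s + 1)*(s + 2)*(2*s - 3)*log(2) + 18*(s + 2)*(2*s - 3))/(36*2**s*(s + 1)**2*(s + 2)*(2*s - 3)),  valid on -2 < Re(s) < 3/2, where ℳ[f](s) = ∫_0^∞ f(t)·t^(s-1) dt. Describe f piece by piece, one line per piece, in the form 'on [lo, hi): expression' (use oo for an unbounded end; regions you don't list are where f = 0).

on [0, 1/2): t**2
on [1/2, 2): t*log(t)
on [2, 3): t*(t + 3)
on [3, oo): t**(-3/2)

peel off the shared t-power: t on [0, 1/2); log(t) on [1/2, 2); t + 3 on [2, 3); …
integrate the 4 segments split at 1/2, 2, 3, then add the results
∫ over [0, 1/2) of t**2·t^(s-1) joins the sum
piece [1/2, 2): integrate t*log(t) against the kernel
piece [2, 3): integrate t*(t + 3) against the kernel
∫ over [3, ∞) of t**(-3/2)·t^(s-1) joins the sum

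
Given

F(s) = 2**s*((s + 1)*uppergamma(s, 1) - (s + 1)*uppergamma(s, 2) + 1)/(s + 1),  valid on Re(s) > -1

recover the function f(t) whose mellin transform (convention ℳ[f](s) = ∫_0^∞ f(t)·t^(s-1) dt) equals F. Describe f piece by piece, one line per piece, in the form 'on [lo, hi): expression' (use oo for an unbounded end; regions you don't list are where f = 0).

reversing the common scale on t: t on [0, 1); exp(-t) on [1, 2)
the 2 pieces separated at 2 each add one integral
on [0, 2): add ∫ t/2·t^(s-1) dt
on [2, 4): add ∫ exp(-t/2)·t^(s-1) dt

on [0, 2): t/2
on [2, 4): exp(-t/2)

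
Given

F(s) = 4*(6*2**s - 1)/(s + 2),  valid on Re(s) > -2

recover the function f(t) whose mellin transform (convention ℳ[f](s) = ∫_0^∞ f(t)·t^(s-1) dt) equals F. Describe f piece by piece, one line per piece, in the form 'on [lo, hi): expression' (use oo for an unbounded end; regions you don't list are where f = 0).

integrate the 2 segments split at 1, then add the results
the [0, 1) slice contributes ∫ 2*t**2·t^(s-1) dt
over [1, 2), the kernel integral of 6*t**2 enters the sum

on [0, 1): 2*t**2
on [1, 2): 6*t**2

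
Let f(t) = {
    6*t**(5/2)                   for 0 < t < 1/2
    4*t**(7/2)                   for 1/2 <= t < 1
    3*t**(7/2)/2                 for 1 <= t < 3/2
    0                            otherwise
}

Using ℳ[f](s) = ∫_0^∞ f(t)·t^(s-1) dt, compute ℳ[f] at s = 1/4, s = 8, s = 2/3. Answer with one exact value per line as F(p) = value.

treat the 3 regions marked off by 1/2, 1 separately and sum
for t in [0, 1/2): the term is ∫ 6*t**(5/2)·t^(s-1)
on [1/2, 1): add ∫ 4*t**(7/2)·t^(s-1) dt
piece [1, 3/2): integrate 3*t**(7/2)/2 against the kernel

F(1/4) = 34*2**(1/4)/165 + 2/3 + 27*2**(1/4)*3**(3/4)/40
F(8) = sqrt(2)/5152 + 5/23 + 531441*sqrt(6)/94208
F(2/3) = 42*2**(5/6)/475 + 3/5 + 729*2**(5/6)*3**(1/6)/800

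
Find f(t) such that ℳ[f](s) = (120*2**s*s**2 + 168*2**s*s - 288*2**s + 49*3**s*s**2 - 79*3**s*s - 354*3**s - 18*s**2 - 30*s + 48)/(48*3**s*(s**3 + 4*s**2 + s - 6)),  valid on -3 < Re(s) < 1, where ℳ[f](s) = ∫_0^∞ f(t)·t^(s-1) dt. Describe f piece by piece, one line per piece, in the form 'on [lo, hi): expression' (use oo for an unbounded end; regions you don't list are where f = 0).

remove the common scale on t first: t**3 on [0, 1/2); t**2*(2*t + 1) on [1/2, 1); t**3/2 on [1, 3/2); …
reversing the shared t-power: t on [0, 1/2); 2*t + 1 on [1/2, 1); t/2 on [1, 3/2); …
summing 4 kernel integrals split by 1/3, 2/3, 1 yields ℳ[f](s)
for t in [0, 1/3): the term is ∫ 27*t**3/8·t^(s-1)
[1/3, 2/3) adds the kernel integral of 9*t**2*(3*t + 1)/4
the [2/3, 1) slice contributes ∫ 27*t**3/16·t^(s-1) dt
between 1 and ∞ the integrand is 2/(3*t)·t^(s-1)

on [0, 1/3): 27*t**3/8
on [1/3, 2/3): 9*t**2*(3*t + 1)/4
on [2/3, 1): 27*t**3/16
on [1, oo): 2/(3*t)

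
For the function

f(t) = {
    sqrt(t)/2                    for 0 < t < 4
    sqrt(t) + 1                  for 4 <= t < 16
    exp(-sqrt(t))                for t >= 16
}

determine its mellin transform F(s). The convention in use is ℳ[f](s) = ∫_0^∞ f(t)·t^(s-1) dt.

(-16**s + 10*2**(6*s)*s - 4*2**(4*s)*s + 2*2**(2*s)*s*(2*s + 1)*uppergamma(2*s, 4) + 64**s)/(4**s*s*(2*s + 1))
  Re(s) > -1/2

back out the power substitution: t/2 on [0, 2); t + 1 on [2, 4); exp(-t) on [4, ∞)
reversing the common scale on t: t on [0, 1); 2*t + 1 on [1, 2); exp(-2*t) on [2, ∞)
integrate the 3 segments split at 4, 16, then add the results
segment 0 to 4 holds sqrt(t)/2; add its integral
∫ over [4, 16) of (sqrt(t) + 1)·t^(s-1) joins the sum
for t in [16, ∞): the term is ∫ exp(-sqrt(t))·t^(s-1)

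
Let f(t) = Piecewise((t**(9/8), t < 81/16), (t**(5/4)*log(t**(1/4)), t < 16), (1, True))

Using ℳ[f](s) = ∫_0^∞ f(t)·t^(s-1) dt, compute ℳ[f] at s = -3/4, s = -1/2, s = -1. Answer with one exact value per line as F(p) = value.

undo the shared t-power: t**(1/8) on [0, 81/16); t**(1/4)*log(t**(1/4)) on [81/16, 16); 1/t on [16, ∞)
reversing the power substitution: t**(1/4) on [0, 9/4); sqrt(t)*log(sqrt(t)) on [9/4, 4); t**(-2) on [4, ∞)
the power substitution comes off first: sqrt(t) on [0, 3/2); t*log(t) on [3/2, 2); t**(-4) on [2, ∞)
breakpoints 81/16, 16: one integral from each of the 3 segments
between 0 and 81/16 the integrand is t**(9/8)·t^(s-1)
on [81/16, 16): add ∫ t**(5/4)*log(t**(1/4))·t^(s-1) dt
segment 16 to ∞ holds 1; add its integral

F(-3/4) = -19/12 + log(4096*sqrt(6)/243) + 2*sqrt(6)
F(-1/2) = -9*log(3)/2 - 14/9 + 9*sqrt(6)/5 + 91*log(2)/6
F(-1) = -31/16 + log(16384/729) + 4*sqrt(6)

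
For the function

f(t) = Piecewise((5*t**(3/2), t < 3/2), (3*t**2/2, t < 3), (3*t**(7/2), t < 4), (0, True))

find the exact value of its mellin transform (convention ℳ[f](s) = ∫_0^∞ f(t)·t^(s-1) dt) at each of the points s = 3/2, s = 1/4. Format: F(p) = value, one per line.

cuts at 3/2, 3: linearity sums the 3 kernel integrals
[0, 3/2) adds the kernel integral of 5*t**(3/2)
∫ over [3/2, 3) of 3*t**2/2·t^(s-1) joins the sum
segment [3, 4) carries 3*t**(7/2); integrate it

F(3/2) = -81*sqrt(6)/112 + 81*sqrt(3)/7 + 18969/40
F(1/4) = -108*3**(3/4)/5 - 3*2**(3/4)*3**(1/4)/4 + 15*2**(1/4)*3**(3/4)/7 + 6*3**(1/4) + 512*sqrt(2)/5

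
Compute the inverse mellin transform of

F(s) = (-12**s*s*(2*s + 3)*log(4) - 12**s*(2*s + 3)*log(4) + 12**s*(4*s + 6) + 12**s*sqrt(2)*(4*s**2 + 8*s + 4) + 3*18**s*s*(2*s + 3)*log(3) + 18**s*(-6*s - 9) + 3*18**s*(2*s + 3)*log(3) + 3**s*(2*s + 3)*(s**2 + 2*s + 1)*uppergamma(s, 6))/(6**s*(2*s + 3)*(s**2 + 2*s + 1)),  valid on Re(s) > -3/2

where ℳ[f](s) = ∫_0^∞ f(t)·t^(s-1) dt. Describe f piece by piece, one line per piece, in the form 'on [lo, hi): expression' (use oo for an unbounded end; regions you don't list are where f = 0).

integrate the 3 segments split at 2, 3, then add the results
piece [0, 2): integrate t**(3/2) against the kernel
on [2, 3): add ∫ t*log(t)·t^(s-1) dt
on [3, ∞): add ∫ exp(-2*t)·t^(s-1) dt

on [0, 2): t**(3/2)
on [2, 3): t*log(t)
on [3, oo): exp(-2*t)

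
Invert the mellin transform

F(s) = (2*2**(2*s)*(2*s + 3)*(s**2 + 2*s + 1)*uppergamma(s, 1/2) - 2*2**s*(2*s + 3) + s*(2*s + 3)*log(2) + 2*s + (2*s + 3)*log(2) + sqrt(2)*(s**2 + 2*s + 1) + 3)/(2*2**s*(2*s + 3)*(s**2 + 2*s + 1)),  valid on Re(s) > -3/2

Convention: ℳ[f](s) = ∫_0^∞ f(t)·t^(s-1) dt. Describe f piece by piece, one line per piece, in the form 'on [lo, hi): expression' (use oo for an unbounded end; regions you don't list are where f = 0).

split f at 1/2, 1: ℳ[f](s) collects 3 kernel integrals
∫ t**(3/2)·t^(s-1) over [0, 1/2)
∫ over [1/2, 1) of t*log(t)·t^(s-1) joins the sum
[1, ∞) adds the kernel integral of exp(-t/2)

on [0, 1/2): t**(3/2)
on [1/2, 1): t*log(t)
on [1, oo): exp(-t/2)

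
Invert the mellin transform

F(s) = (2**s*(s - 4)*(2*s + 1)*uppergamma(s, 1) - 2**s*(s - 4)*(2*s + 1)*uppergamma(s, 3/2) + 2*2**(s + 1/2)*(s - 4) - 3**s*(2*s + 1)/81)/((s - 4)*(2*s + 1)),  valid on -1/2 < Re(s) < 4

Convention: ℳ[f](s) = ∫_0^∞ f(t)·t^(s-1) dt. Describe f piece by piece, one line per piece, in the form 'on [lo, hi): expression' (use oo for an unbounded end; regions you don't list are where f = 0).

on [0, 2): sqrt(t)
on [2, 3): exp(-t/2)
on [3, oo): t**(-4)

summing 3 kernel integrals split by 2, 3 yields ℳ[f](s)
for t in [0, 2): the term is ∫ sqrt(t)·t^(s-1)
the [2, 3) slice contributes ∫ exp(-t/2)·t^(s-1) dt
[3, ∞) adds the kernel integral of t**(-4)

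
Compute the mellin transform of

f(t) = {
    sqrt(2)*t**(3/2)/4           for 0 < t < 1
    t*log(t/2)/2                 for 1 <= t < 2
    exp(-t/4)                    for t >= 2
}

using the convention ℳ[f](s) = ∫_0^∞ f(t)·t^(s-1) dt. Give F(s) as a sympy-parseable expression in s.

strip the common scale on t: t**(3/2) on [0, 1/2); t*log(t) on [1/2, 1); exp(-t/2) on [1, ∞)
slice at 1, 2, transform all 3 pieces, and sum them
for t in [0, 1): the term is ∫ sqrt(2)*t**(3/2)/4·t^(s-1)
on [1, 2) integrate f = t*log(t/2)/2 against the kernel
on [2, ∞) integrate f = exp(-t/4) against the kernel

(2*2**(2*s)*(2*s + 3)*(s**2 + 2*s + 1)*uppergamma(s, 1/2) - 2*2**s*(2*s + 3) + s*(2*s + 3)*log(2) + 2*s + (2*s + 3)*log(2) + sqrt(2)*(s**2 + 2*s + 1) + 3)/(2*(2*s + 3)*(s**2 + 2*s + 1))
  Re(s) > -3/2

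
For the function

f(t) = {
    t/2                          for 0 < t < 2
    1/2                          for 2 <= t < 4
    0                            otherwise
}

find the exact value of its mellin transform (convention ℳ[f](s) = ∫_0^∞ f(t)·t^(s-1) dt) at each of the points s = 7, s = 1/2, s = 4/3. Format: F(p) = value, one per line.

undo the common scale on t: t on [0, 1); 1/2 on [1, 2)
split f at 2: ℳ[f](s) collects 2 kernel integrals
∫ t/2·t^(s-1) over [0, 2)
piece [2, 4): integrate 1/2 against the kernel

F(7) = 8240/7
F(1/2) = 2 - sqrt(2)/3
F(4/3) = 3*2**(1/3)*(1 + 14*2**(1/3))/28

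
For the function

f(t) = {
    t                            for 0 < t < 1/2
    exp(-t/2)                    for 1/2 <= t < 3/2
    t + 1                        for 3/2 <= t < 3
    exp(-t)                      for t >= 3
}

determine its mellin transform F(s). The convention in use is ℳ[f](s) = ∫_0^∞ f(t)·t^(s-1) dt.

(2*2**s*s*(s + 1)*uppergamma(s, 3) - 5*3**s*s - 2*3**s + 2*4**s*s*(s + 1)*uppergamma(s, 1/4) - 2*4**s*s*(s + 1)*uppergamma(s, 3/4) + 8*6**s*s + 2*6**s + s)/(2*2**s*s*(s + 1))
  Re(s) > -1

split f at 1/2, 3/2, 3: ℳ[f](s) collects 4 kernel integrals
segment 0 to 1/2 holds t; add its integral
on [1/2, 3/2) integrate f = exp(-t/2) against the kernel
segment [3/2, 3) carries (t + 1); integrate it
between 3 and ∞ the integrand is exp(-t)·t^(s-1)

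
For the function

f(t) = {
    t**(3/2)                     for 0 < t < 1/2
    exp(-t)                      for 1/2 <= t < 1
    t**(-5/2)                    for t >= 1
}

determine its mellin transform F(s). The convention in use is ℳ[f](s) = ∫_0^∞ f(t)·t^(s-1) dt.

(2*2**s*(2*s - 5)*(2*s + 3)*uppergamma(s, 1/2) - 2*2**s*(2*s - 5)*(2*s + 3)*uppergamma(s, 1) - 4*2**s*(2*s + 3) + sqrt(2)*(2*s - 5))/(2*2**s*(2*s - 5)*(2*s + 3))
  -3/2 < Re(s) < 5/2

decompose at 1/2, 1; ℳ[f](s) sums the 3 pieces' integrals
on [0, 1/2): add ∫ t**(3/2)·t^(s-1) dt
on [1/2, 1) integrate f = exp(-t) against the kernel
piece [1, ∞): integrate t**(-5/2) against the kernel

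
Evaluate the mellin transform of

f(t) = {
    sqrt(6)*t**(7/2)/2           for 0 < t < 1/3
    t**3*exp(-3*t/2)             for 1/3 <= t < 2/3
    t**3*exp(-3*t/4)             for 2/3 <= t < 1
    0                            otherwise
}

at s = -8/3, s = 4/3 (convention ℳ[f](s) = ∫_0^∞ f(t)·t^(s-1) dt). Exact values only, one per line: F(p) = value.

invert the shared t-power to get sqrt(6)*t**(5/2)/2 on [0, 1/3); t**2*exp(-3*t/2) on [1/3, 2/3); t**2*exp(-3*t/4) on [2/3, 1)
reversing the shared t-power: sqrt(6)*sqrt(t)/2 on [0, 1/3); exp(-3*t/2) on [1/3, 2/3); exp(-3*t/4) on [2/3, 1)
peel off the common scale on t: sqrt(t) on [0, 1/2); exp(-t) on [1/2, 1); exp(-t/2) on [1, 3/2)
summing 3 kernel integrals split by 1/3, 2/3 yields ℳ[f](s)
over [0, 1/3), the kernel integral of sqrt(6)*t**(7/2)/2 enters the sum
[1/3, 2/3) adds the kernel integral of t**3*exp(-3*t/2)
between 2/3 and 1 the integrand is t**3*exp(-3*t/4)·t^(s-1)

F(-8/3) = 3**(2/3)*(-2**(2/3)*uppergamma(1/3, 3/4)/3 - 2**(1/3)*uppergamma(1/3, 1)/3 + 2**(1/3)*uppergamma(1/3, 1/2)/3 + sqrt(2)/5 + 2**(2/3)*uppergamma(1/3, 1/2)/3)
F(4/3) = 3**(2/3)*(-7424*2**(2/3)*uppergamma(13/3, 3/4) - 464*2**(1/3)*uppergamma(13/3, 1) + 3*sqrt(2) + 464*2**(1/3)*uppergamma(13/3, 1/2) + 7424*2**(2/3)*uppergamma(13/3, 1/2))/7047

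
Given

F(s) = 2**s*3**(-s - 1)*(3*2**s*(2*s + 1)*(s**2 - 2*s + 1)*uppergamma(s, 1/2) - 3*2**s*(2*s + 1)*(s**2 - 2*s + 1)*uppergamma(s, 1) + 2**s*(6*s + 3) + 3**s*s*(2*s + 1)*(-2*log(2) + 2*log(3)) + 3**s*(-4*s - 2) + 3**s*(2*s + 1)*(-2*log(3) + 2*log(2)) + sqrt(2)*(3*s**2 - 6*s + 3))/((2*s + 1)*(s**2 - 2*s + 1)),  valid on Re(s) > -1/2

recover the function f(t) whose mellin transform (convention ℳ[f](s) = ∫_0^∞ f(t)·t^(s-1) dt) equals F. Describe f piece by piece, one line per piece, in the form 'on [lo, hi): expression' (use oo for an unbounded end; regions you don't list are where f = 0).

on [0, 2/3): sqrt(3)*sqrt(t)/2
on [2/3, 4/3): exp(-3*t/4)
on [4/3, 2): 4*log(3*t/4)/(3*t)

undo the common scale on t: sqrt(2)*sqrt(t)/2 on [0, 1); exp(-t/2) on [1, 2); 2*log(t/2)/t on [2, 3)
remove the common scale on t first: sqrt(t) on [0, 1/2); exp(-t) on [1/2, 1); log(t)/t on [1, 3/2)
breakpoints 2/3, 4/3: one integral from each of the 3 segments
for t in [0, 2/3): the term is ∫ sqrt(3)*sqrt(t)/2·t^(s-1)
∫ exp(-3*t/4)·t^(s-1) over [2/3, 4/3)
[4/3, 2) adds the kernel integral of 4*log(3*t/4)/(3*t)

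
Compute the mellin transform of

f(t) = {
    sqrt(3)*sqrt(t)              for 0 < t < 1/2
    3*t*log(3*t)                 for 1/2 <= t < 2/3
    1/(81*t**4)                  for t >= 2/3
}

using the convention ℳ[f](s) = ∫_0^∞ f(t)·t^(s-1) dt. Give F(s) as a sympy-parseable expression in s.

(32*2**(2*s)*s*(s - 4)*(2*s + 1)*log(2) - 32*2**(2*s)*(s - 4)*(2*s + 1) + 32*2**(2*s)*(s - 4)*(2*s + 1)*log(2) + 3**s*s*(s - 4)*(2*s + 1)*(-24*log(3) + 24*log(2)) + 3**s*(s - 4)*(2*s + 1)*(-24*log(3) + 24*log(2)) + 24*3**s*(s - 4)*(2*s + 1) + 16*3**s*sqrt(6)*(s - 4)*(s**2 + 2*s + 1) - 4**s*(2*s + 1)*(s**2 + 2*s + 1))/(16*6**s*(s - 4)*(2*s + 1)*(s**2 + 2*s + 1))
  -1/2 < Re(s) < 4

back out the common scale on t: sqrt(6)*sqrt(t) on [0, 1/4); 6*t*log(6*t) on [1/4, 1/3); 1/(1296*t**4) on [1/3, ∞)
undo the common scale on t: sqrt(2)*sqrt(t) on [0, 3/4); 2*t*log(2*t) on [3/4, 1); 1/(16*t**4) on [1, ∞)
remove the common scale on t first: sqrt(t) on [0, 3/2); t*log(t) on [3/2, 2); t**(-4) on [2, ∞)
breakpoints 1/2, 2/3: one integral from each of the 3 segments
the [0, 1/2) slice contributes ∫ sqrt(3)*sqrt(t)·t^(s-1) dt
[1/2, 2/3) adds the kernel integral of 3*t*log(3*t)
segment [2/3, ∞) carries 1/(81*t**4); integrate it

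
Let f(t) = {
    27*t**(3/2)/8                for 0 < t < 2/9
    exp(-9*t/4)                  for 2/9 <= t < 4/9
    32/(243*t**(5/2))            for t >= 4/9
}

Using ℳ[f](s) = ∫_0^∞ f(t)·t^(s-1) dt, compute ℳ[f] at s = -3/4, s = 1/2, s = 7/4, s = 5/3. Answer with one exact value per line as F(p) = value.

F(-3/4) = -3*sqrt(6)*uppergamma(-3/4, 1)/4 + 3*sqrt(6)/13 + 3*sqrt(6)*uppergamma(-3/4, 1/2)/4 + 2**(3/4)*sqrt(3)/2
F(1/2) = -2*sqrt(pi)*erfc(1)/3 + 2*sqrt(pi)*erfc(sqrt(2)/2)/3 + 5/12
F(7/4) = -8*sqrt(6)*uppergamma(7/4, 1)/81 + 4*2**(1/4)*sqrt(3)/1053 + 8*sqrt(6)*uppergamma(7/4, 1/2)/81 + 32*sqrt(6)/243
F(5/3) = 6**(2/3)*(-380*2**(2/3)*uppergamma(5/3, 1) + 15*sqrt(2) + 380*2**(2/3)*uppergamma(5/3, 1/2) + 456*2**(2/3))/7695

peel off the common scale on t: 3*sqrt(6)*t**(3/2)/4 on [0, 1/3); exp(-3*t/2) on [1/3, 2/3); 4*sqrt(6)/(27*t**(5/2)) on [2/3, ∞)
the common scale on t comes off first: t**(3/2) on [0, 1/2); exp(-t) on [1/2, 1); t**(-5/2) on [1, ∞)
f breaks at 2/9, 4/9 into 3 integrals to sum
between 0 and 2/9 the integrand is 27*t**(3/2)/8·t^(s-1)
segment [2/9, 4/9) carries exp(-9*t/4); integrate it
for t in [4/9, ∞): the term is ∫ 32/(243*t**(5/2))·t^(s-1)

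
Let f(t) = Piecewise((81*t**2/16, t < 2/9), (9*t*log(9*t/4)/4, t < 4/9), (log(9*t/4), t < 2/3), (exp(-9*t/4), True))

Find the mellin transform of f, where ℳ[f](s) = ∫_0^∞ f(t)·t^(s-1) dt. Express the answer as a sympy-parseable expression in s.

peel off the common scale on t: 9*t**2/4 on [0, 1/3); 3*t*log(3*t/2)/2 on [1/3, 2/3); log(3*t/2) on [2/3, 1); …
reversing the common scale on t: t**2 on [0, 1/2); t*log(t) on [1/2, 1); log(t) on [1, 3/2); …
decompose at 2/9, 4/9, 2/3; ℳ[f](s) sums the 4 pieces' integrals
segment 0 to 2/9 holds 81*t**2/16; add its integral
on [2/9, 4/9): add ∫ 9*t*log(9*t/4)/4·t^(s-1) dt
the [4/9, 2/3) slice contributes ∫ log(9*t/4)·t^(s-1) dt
segment [2/3, ∞) carries exp(-9*t/4); integrate it

2**s*(4*2**s*s**2*(s + 2)*(s**2 + 2*s + 1)*uppergamma(s, 3/2) - 4*2**s*s**2*(s + 2) + 4*2**s*(s + 2)*(s**2 + 2*s + 1) + 3**s*s*(s + 2)*(-4*log(2) + 4*log(3))*(s**2 + 2*s + 1) - 4*3**s*(s + 2)*(s**2 + 2*s + 1) + s**3*(s + 2)*log(4) + s**2*(s + 2)*log(4) + 2*s**2*(s + 2) + s**2*(s**2 + 2*s + 1))/(4*9**s*s**2*(s + 2)*(s**2 + 2*s + 1))
  Re(s) > -2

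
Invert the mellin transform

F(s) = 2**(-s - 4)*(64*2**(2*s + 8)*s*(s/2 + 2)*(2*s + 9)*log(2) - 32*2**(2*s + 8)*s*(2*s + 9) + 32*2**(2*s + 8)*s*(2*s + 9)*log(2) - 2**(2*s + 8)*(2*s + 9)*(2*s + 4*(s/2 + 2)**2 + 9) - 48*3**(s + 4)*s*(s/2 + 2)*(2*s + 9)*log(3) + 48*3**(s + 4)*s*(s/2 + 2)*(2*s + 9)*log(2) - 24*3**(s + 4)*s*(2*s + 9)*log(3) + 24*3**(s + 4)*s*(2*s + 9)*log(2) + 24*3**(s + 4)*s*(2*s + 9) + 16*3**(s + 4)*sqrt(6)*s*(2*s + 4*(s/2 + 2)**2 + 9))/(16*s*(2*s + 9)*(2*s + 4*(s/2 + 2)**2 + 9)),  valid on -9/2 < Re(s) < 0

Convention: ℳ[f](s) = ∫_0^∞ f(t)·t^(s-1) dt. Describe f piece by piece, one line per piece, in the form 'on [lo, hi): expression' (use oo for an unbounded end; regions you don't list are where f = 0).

on [0, 3/2): t**(9/2)
on [3/2, 2): t**5*log(t)
on [2, oo): 1

reversing the power substitution: t**(9/4) on [0, 9/4); t**(5/2)*log(sqrt(t)) on [9/4, 4); 1 on [4, ∞)
peel off the shared t-power: t**(1/4) on [0, 9/4); sqrt(t)*log(sqrt(t)) on [9/4, 4); t**(-2) on [4, ∞)
strip the power substitution: sqrt(t) on [0, 3/2); t*log(t) on [3/2, 2); t**(-4) on [2, ∞)
slice at 3/2, 2, transform all 3 pieces, and sum them
on [0, 3/2): add ∫ t**(9/2)·t^(s-1) dt
segment 3/2 to 2 holds t**5*log(t); add its integral
over [2, ∞), the kernel integral of 1 enters the sum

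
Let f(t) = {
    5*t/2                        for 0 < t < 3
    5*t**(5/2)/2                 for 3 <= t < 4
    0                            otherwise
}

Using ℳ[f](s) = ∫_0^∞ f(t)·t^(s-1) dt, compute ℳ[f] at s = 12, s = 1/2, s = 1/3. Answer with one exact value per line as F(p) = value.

split f at 3: ℳ[f](s) collects 2 kernel integrals
segment 0 to 3 holds 5*t/2; add its integral
on [3, 4): add ∫ 5*t**(5/2)/2·t^(s-1) dt

F(12) = 70024395395/754 - 23914845*sqrt(3)/29
F(1/2) = 5*sqrt(3) + 185/6
F(1/3) = -135*3**(5/6)/17 + 45*3**(1/3)/8 + 480*2**(2/3)/17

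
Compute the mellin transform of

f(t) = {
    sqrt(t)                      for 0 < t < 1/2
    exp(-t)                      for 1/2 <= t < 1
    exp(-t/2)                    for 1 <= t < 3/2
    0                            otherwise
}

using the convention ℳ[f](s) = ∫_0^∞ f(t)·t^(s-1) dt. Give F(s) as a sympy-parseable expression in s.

linearity at 1/2, 1 turns ℳ[f](s) into 3 summed integrals
∫ over [0, 1/2) of sqrt(t)·t^(s-1) joins the sum
piece [1/2, 1): integrate exp(-t) against the kernel
segment 1 to 3/2 holds exp(-t/2); add its integral

(2**s*(2*s + 1)*uppergamma(s, 1/2) - 2**s*(2*s + 1)*uppergamma(s, 1) + 4**s*(2*s + 1)*uppergamma(s, 1/2) - 4**s*(2*s + 1)*uppergamma(s, 3/4) + sqrt(2))/(2**s*(2*s + 1))
  Re(s) > -1/2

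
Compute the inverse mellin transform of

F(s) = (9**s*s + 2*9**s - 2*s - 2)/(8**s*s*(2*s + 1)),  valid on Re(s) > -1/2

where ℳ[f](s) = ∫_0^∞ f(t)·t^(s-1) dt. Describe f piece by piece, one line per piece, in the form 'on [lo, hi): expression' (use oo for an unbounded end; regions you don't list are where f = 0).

invert the common scale on t to get sqrt(t) on [0, 1/4); 2 - sqrt(t) on [1/4, 9/4)
the power substitution comes off first: t on [0, 1/2); 2 - t on [1/2, 3/2)
breakpoints 1/8: one integral from each of the 2 segments
for t in [0, 1/8): the term is ∫ sqrt(2)*sqrt(t)·t^(s-1)
over [1/8, 9/8), the kernel integral of (-sqrt(2)*sqrt(t) + 2) enters the sum

on [0, 1/8): sqrt(2)*sqrt(t)
on [1/8, 9/8): -sqrt(2)*sqrt(t) + 2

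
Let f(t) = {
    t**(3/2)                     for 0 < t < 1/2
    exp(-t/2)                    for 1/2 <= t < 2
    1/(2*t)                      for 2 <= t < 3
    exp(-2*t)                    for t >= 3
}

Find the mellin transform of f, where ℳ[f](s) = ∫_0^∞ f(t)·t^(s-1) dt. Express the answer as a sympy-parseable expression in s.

(12*24**s*(s - 1)*(2*s + 3)*uppergamma(s, 1/4) - 12*24**s*(s - 1)*(2*s + 3)*uppergamma(s, 1) - 3*24**s*(2*s + 3) + 2*36**s*(2*s + 3) + 12*6**s*(s - 1)*(2*s + 3)*uppergamma(s, 6) + 6*sqrt(2)*6**s*(s - 1))/(12*12**s*(s - 1)*(2*s + 3))
  Re(s) > -3/2

decompose at 1/2, 2, 3; ℳ[f](s) sums the 4 pieces' integrals
segment [0, 1/2) carries t**(3/2); integrate it
piece [1/2, 2): integrate exp(-t/2) against the kernel
on [2, 3) integrate f = 1/(2*t) against the kernel
the [3, ∞) slice contributes ∫ exp(-2*t)·t^(s-1) dt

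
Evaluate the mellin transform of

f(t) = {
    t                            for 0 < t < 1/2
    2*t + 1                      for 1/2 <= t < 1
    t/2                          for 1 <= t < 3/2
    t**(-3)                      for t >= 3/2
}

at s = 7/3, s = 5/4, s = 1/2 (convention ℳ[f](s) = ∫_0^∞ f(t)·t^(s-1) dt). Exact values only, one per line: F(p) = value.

along the cuts 1/2, 1, 3/2, ℳ[f](s) splits into 4 integrals
∫ t·t^(s-1) over [0, 1/2)
the [1/2, 1) slice contributes ∫ (2*t + 1)·t^(s-1) dt
[1, 3/2) adds the kernel integral of t/2
segment 3/2 to ∞ holds t**(-3); add its integral

F(7/3) = 2**(2/3)*(-162 + 984*2**(1/3) + 1687*3**(1/3))/2240
F(5/4) = 2**(3/4)*(-322 + 475*3**(1/4) + 924*2**(1/4))/1260
F(1/2) = -7*sqrt(2)/6 + 167*sqrt(6)/540 + 3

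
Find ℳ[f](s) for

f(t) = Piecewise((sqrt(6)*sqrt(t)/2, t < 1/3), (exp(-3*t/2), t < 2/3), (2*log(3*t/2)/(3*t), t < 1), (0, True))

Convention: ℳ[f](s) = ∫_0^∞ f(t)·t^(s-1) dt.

strip the common scale on t: sqrt(t) on [0, 1/2); exp(-t) on [1/2, 1); log(t)/t on [1, 3/2)
slice at 1/3, 2/3, transform all 3 pieces, and sum them
on [0, 1/3) integrate f = sqrt(6)*sqrt(t)/2 against the kernel
for t in [1/3, 2/3): the term is ∫ exp(-3*t/2)·t^(s-1)
piece [2/3, 1): integrate 2*log(3*t/2)/(3*t) against the kernel

3**(-s - 1)*(3*2**s*(2*s + 1)*(s**2 - 2*s + 1)*uppergamma(s, 1/2) - 3*2**s*(2*s + 1)*(s**2 - 2*s + 1)*uppergamma(s, 1) + 2**s*(6*s + 3) + 3**s*s*(2*s + 1)*(-2*log(2) + 2*log(3)) + 3**s*(-4*s - 2) + 3**s*(2*s + 1)*(-2*log(3) + 2*log(2)) + sqrt(2)*(3*s**2 - 6*s + 3))/((2*s + 1)*(s**2 - 2*s + 1))
  Re(s) > -1/2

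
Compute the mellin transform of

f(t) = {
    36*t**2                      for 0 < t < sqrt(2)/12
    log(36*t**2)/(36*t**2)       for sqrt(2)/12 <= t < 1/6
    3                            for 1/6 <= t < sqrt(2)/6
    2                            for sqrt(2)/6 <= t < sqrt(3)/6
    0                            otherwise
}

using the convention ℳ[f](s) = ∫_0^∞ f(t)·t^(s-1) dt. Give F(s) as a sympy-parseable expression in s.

reversing the common scale on t: 4*t**2 on [0, sqrt(2)/4); log(4*t**2)/(4*t**2) on [sqrt(2)/4, 1/2); 3 on [1/2, sqrt(2)/2); …
back out the common scale on t: t**2 on [0, sqrt(2)/2); log(t**2)/t**2 on [sqrt(2)/2, 1); 3 on [1, sqrt(2)); …
peel off the power substitution: t on [0, 1/2); log(t)/t on [1/2, 1); 3 on [1, 2); …
split f at sqrt(2)/12, 1/6, sqrt(2)/6: ℳ[f](s) collects 4 kernel integrals
∫ over [0, sqrt(2)/12) of 36*t**2·t^(s-1) joins the sum
[sqrt(2)/12, 1/6) adds the kernel integral of log(36*t**2)/(36*t**2)
segment 1/6 to sqrt(2)/6 holds 3; add its integral
segment sqrt(2)/6 to sqrt(3)/6 holds 2; add its integral

(sqrt(2)/12)**s*(-4*2**(s/2)*s*(s + 2) - 6*2**(s/2)*(s + 2)*(s**2 - 4*s + 4) + 2*2**s*(s + 2)*(s**2 - 4*s + 4) + 4*6**(s/2)*(s + 2)*(s**2 - 4*s + 4) + 4*s**2*(s + 2)*log(2) - 8*s*(s + 2)*log(2) + 8*s*(s + 2) + s*(s**2 - 4*s + 4))/(2*s*(s + 2)*(s**2 - 4*s + 4))
  Re(s) > -2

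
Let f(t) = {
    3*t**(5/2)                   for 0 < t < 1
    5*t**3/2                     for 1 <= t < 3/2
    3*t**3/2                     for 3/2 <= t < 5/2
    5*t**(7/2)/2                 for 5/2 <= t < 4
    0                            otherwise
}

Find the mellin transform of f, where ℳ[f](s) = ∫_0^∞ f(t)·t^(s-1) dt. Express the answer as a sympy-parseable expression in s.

(2*(3/2)**(s + 3)*(2*s + 5)*(2*s + 7) + 10*4**(s + 7/2)*(s + 3)*(2*s + 5) + 3*(5/2)**(s + 3)*(2*s + 5)*(2*s + 7) - 10*(5/2)**(s + 7/2)*(s + 3)*(2*s + 5) + 12*(s + 3)*(2*s + 7) - 5*(2*s + 5)*(2*s + 7))/(2*(s + 3)*(2*s + 5)*(2*s + 7))
  Re(s) > -5/2

summing 4 kernel integrals split by 1, 3/2, 5/2 yields ℳ[f](s)
∫ 3*t**(5/2)·t^(s-1) over [0, 1)
[1, 3/2) adds the kernel integral of 5*t**3/2
∫ over [3/2, 5/2) of 3*t**3/2·t^(s-1) joins the sum
piece [5/2, 4): integrate 5*t**(7/2)/2 against the kernel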